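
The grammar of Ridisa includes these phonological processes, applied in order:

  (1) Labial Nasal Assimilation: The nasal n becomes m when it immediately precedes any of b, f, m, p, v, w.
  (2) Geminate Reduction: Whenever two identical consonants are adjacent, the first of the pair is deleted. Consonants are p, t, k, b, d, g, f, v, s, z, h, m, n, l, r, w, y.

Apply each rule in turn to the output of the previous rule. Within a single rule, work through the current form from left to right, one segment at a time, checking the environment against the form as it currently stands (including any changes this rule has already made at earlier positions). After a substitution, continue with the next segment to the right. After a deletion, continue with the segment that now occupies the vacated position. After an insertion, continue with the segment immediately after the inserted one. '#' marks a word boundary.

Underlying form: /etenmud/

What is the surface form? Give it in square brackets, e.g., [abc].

(1) Labial Nasal Assimilation: [etenmud] → [etemmud]
(2) Geminate Reduction: [etemmud] → [etemud]

[etemud]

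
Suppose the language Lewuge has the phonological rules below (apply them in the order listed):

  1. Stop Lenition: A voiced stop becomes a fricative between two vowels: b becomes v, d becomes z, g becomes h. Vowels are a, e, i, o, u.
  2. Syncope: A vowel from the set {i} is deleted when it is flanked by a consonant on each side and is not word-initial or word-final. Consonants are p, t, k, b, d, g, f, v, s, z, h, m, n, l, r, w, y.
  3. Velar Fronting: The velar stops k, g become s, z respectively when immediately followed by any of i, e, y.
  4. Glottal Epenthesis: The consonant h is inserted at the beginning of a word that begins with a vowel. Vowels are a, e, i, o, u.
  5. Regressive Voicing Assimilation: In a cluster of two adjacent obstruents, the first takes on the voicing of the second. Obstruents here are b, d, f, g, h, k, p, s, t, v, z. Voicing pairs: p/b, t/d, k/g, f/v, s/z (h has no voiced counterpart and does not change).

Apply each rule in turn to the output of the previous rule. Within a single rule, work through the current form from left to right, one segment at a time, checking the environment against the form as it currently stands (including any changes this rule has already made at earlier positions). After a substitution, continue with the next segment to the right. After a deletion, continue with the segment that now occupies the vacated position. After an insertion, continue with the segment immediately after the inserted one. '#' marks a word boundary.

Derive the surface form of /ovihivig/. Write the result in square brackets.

[hofhvg]

1 Stop Lenition: no change — [ovihivig]
2 Syncope: [ovihivig] → [ovhvg]
3 Velar Fronting: no change — [ovhvg]
4 Glottal Epenthesis: [ovhvg] → [hovhvg]
5 Regressive Voicing Assimilation: [hovhvg] → [hofhvg]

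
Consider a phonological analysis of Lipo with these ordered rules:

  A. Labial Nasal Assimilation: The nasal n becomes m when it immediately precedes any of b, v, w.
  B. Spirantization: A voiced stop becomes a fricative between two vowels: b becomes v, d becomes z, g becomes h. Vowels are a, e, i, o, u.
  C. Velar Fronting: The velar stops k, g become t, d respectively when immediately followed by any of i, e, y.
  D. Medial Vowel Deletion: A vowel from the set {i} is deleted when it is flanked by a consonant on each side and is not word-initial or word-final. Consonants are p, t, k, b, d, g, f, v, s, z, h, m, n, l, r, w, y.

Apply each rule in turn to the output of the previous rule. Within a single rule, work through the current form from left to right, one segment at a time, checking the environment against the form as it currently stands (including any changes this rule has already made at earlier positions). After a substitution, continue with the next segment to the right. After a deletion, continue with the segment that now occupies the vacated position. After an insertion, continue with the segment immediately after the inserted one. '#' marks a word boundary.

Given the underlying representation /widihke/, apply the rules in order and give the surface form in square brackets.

[wzhte]

A Labial Nasal Assimilation: no change — [widihke]
B Spirantization: [widihke] → [wizihke]
C Velar Fronting: [wizihke] → [wizihte]
D Medial Vowel Deletion: [wizihte] → [wzhte]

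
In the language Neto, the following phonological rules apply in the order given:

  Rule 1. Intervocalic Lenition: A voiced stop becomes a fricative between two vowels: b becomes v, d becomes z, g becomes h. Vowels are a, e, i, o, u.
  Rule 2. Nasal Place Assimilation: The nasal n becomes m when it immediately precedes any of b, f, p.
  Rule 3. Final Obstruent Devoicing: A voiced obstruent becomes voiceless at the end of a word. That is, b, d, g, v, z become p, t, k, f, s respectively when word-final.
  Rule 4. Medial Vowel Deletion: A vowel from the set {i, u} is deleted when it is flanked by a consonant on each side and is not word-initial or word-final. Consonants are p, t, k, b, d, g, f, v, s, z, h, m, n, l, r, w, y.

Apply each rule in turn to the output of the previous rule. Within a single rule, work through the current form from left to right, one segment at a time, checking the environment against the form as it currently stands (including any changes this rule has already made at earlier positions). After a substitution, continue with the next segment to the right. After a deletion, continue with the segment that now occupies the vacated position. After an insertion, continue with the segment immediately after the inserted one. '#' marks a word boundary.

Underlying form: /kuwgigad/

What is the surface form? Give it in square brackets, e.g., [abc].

[kwghat]

Rule 1 Intervocalic Lenition: [kuwgigad] → [kuwgihad]
Rule 2 Nasal Place Assimilation: no change — [kuwgihad]
Rule 3 Final Obstruent Devoicing: [kuwgihad] → [kuwgihat]
Rule 4 Medial Vowel Deletion: [kuwgihat] → [kwghat]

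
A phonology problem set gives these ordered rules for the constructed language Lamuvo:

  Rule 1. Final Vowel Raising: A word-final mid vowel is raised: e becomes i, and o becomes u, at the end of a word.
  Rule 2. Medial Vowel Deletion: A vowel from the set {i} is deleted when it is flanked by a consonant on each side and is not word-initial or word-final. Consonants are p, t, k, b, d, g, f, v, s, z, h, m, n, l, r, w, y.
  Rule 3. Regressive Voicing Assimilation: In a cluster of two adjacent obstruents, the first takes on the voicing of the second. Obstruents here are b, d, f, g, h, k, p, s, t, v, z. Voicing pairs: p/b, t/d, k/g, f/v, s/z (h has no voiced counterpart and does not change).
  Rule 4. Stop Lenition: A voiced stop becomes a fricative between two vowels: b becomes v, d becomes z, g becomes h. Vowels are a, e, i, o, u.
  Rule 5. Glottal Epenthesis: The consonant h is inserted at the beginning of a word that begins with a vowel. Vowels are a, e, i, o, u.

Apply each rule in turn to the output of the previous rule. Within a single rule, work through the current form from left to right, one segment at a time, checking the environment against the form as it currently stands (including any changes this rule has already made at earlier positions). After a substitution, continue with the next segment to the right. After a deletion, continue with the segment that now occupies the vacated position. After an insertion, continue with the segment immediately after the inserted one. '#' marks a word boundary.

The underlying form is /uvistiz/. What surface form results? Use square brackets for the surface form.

Rule 1 Final Vowel Raising: no change — [uvistiz]
Rule 2 Medial Vowel Deletion: [uvistiz] → [uvstz]
Rule 3 Regressive Voicing Assimilation: [uvstz] → [ufsdz]
Rule 4 Stop Lenition: no change — [ufsdz]
Rule 5 Glottal Epenthesis: [ufsdz] → [hufsdz]

[hufsdz]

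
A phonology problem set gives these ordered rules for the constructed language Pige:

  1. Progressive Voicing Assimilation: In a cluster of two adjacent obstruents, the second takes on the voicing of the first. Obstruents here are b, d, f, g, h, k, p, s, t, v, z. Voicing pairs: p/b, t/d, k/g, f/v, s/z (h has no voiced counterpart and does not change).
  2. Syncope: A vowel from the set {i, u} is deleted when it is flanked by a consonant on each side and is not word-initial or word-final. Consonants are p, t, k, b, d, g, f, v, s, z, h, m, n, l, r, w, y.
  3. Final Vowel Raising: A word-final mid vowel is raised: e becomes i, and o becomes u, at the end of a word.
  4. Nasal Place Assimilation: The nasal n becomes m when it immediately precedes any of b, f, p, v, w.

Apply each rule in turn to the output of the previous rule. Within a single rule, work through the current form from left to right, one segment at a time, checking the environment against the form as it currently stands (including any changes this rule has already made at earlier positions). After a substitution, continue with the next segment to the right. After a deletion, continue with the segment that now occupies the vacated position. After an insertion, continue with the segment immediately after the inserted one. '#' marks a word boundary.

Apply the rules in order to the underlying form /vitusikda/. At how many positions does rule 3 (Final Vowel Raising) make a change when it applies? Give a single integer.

0

1 Progressive Voicing Assimilation: [vitusikda] → [vitusikta]
2 Syncope: [vitusikta] → [vtskta]
3 Final Vowel Raising: no change — [vtskta]
4 Nasal Place Assimilation: no change — [vtskta]
Rule 3 changed 0 position(s).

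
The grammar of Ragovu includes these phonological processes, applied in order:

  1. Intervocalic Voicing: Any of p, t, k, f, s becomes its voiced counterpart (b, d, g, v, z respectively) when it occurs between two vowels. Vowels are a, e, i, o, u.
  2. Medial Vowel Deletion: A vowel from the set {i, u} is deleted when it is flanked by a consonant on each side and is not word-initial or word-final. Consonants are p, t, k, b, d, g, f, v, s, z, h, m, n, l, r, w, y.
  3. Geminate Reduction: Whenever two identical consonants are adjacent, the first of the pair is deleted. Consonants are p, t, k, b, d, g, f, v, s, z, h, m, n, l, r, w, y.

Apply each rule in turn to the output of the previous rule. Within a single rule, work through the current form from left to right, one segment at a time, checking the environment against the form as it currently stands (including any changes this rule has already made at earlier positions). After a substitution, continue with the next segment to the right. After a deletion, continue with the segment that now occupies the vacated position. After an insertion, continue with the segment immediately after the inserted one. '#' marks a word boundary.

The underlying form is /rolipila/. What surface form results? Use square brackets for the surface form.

[rolbla]

1 Intervocalic Voicing: [rolipila] → [rolibila]
2 Medial Vowel Deletion: [rolibila] → [rolbla]
3 Geminate Reduction: no change — [rolbla]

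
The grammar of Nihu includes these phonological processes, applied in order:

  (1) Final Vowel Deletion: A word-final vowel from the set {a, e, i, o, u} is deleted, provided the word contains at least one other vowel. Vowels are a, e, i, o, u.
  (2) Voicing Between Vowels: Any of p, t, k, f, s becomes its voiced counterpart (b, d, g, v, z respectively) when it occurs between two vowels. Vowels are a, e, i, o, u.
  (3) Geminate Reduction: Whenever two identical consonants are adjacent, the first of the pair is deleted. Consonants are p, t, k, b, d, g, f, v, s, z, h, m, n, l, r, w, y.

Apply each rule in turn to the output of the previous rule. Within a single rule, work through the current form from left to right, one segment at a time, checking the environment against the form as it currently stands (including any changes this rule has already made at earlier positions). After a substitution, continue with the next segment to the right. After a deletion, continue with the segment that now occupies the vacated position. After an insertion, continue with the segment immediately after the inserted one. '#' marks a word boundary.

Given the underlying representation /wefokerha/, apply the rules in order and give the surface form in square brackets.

(1) Final Vowel Deletion: [wefokerha] → [wefokerh]
(2) Voicing Between Vowels: [wefokerh] → [wevogerh]
(3) Geminate Reduction: no change — [wevogerh]

[wevogerh]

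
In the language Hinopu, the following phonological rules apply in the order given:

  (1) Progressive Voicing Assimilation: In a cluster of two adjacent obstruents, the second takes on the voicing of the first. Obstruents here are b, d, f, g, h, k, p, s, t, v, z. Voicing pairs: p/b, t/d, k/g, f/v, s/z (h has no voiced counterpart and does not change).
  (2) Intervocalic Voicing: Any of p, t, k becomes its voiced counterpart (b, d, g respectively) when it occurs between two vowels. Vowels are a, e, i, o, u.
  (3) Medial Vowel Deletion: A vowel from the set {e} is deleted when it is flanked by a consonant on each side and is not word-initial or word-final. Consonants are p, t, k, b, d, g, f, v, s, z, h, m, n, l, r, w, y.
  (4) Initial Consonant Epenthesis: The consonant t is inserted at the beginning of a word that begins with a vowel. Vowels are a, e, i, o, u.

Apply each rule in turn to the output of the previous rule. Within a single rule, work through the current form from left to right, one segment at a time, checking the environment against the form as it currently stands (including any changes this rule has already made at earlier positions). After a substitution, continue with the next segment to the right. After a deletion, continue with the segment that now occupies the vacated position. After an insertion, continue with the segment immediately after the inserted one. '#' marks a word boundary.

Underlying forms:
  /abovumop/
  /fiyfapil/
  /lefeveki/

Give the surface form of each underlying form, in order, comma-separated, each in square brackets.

[tabovumop], [fiyfabil], [lfvgi]

/abovumop/:
  (1) Progressive Voicing Assimilation: no change — [abovumop]
  (2) Intervocalic Voicing: no change — [abovumop]
  (3) Medial Vowel Deletion: no change — [abovumop]
  (4) Initial Consonant Epenthesis: [abovumop] → [tabovumop]
/fiyfapil/:
  (1) Progressive Voicing Assimilation: no change — [fiyfapil]
  (2) Intervocalic Voicing: [fiyfapil] → [fiyfabil]
  (3) Medial Vowel Deletion: no change — [fiyfabil]
  (4) Initial Consonant Epenthesis: no change — [fiyfabil]
/lefeveki/:
  (1) Progressive Voicing Assimilation: no change — [lefeveki]
  (2) Intervocalic Voicing: [lefeveki] → [lefevegi]
  (3) Medial Vowel Deletion: [lefevegi] → [lfvgi]
  (4) Initial Consonant Epenthesis: no change — [lfvgi]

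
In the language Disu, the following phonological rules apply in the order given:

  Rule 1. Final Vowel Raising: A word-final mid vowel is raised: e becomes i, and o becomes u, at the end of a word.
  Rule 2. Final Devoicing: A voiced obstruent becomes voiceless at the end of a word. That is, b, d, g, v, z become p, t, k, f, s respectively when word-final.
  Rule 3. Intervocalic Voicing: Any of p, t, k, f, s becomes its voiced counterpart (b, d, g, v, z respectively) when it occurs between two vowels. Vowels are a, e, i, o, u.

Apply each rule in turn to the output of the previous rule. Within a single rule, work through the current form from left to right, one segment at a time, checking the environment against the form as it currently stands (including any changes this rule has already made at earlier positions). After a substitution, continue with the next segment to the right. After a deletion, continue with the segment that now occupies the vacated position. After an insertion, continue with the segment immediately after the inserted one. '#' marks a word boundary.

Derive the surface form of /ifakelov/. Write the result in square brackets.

[ivagelof]

Rule 1 Final Vowel Raising: no change — [ifakelov]
Rule 2 Final Devoicing: [ifakelov] → [ifakelof]
Rule 3 Intervocalic Voicing: [ifakelof] → [ivagelof]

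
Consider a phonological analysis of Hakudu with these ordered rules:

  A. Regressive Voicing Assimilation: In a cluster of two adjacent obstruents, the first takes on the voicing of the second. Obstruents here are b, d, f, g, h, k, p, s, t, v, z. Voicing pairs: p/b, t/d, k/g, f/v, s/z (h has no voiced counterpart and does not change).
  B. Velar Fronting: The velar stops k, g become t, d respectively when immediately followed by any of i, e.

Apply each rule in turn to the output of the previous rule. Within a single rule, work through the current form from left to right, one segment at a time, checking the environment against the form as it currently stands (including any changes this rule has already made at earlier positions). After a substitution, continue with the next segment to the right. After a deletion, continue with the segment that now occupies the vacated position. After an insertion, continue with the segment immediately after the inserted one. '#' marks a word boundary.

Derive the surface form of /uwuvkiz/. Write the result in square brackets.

A Regressive Voicing Assimilation: [uwuvkiz] → [uwufkiz]
B Velar Fronting: [uwufkiz] → [uwuftiz]

[uwuftiz]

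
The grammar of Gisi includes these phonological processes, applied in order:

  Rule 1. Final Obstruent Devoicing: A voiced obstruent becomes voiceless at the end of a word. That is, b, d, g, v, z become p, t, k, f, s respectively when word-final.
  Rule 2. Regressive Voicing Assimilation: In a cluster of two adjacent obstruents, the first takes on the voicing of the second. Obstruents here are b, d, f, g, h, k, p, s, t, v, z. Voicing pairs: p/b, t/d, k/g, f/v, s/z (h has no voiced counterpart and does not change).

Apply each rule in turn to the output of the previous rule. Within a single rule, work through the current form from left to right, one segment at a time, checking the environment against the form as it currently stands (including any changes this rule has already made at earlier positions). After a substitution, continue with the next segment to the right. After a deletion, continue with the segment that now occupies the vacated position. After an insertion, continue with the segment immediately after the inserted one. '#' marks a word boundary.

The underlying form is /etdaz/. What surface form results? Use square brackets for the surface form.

[eddas]

Rule 1 Final Obstruent Devoicing: [etdaz] → [etdas]
Rule 2 Regressive Voicing Assimilation: [etdas] → [eddas]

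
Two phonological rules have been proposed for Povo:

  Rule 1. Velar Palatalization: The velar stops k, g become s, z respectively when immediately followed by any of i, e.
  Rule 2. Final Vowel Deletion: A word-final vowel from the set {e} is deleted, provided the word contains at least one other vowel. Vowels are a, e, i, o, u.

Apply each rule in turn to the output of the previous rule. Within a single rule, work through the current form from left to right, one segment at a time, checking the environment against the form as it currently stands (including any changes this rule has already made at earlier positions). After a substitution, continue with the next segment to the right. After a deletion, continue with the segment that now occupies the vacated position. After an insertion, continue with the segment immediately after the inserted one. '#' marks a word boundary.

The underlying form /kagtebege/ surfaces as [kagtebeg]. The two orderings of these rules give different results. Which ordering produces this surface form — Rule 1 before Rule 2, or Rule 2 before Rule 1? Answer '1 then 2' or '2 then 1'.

Order 1 then 2:
  1 Velar Palatalization: [kagtebege] → [kagtebeze]
  2 Final Vowel Deletion: [kagtebeze] → [kagtebez]
  result: [kagtebez]
Order 2 then 1:
  2 Final Vowel Deletion: [kagtebege] → [kagtebeg]
  1 Velar Palatalization: no change — [kagtebeg]
  result: [kagtebeg]

2 then 1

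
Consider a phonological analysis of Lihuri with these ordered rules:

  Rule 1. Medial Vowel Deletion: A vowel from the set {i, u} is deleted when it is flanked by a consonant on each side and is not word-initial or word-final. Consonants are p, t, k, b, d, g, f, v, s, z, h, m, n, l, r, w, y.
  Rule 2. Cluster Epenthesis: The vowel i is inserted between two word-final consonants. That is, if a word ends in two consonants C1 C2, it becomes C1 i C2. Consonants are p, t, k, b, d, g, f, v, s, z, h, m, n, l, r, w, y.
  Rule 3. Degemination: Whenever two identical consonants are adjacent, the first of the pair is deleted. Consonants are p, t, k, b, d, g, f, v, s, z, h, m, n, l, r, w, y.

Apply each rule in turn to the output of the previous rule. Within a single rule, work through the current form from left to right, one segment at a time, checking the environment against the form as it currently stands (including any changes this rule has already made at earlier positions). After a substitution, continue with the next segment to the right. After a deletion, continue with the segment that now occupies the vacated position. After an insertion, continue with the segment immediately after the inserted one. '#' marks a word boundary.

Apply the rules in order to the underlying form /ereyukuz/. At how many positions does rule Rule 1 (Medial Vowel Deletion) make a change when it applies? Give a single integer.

Rule 1 Medial Vowel Deletion: [ereyukuz] → [ereykz]
Rule 2 Cluster Epenthesis: [ereykz] → [ereykiz]
Rule 3 Degemination: no change — [ereykiz]
Rule Rule 1 changed 2 position(s).

2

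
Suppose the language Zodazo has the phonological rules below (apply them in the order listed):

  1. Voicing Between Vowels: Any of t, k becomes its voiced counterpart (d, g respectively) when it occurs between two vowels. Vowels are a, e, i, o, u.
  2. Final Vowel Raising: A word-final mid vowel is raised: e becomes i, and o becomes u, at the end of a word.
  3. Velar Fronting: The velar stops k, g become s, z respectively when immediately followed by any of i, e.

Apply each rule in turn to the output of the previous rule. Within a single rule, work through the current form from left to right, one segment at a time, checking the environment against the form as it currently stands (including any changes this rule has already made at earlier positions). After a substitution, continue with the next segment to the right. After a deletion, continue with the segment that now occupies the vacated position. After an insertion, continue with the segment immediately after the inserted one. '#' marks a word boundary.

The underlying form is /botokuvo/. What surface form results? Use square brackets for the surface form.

1 Voicing Between Vowels: [botokuvo] → [bodoguvo]
2 Final Vowel Raising: [bodoguvo] → [bodoguvu]
3 Velar Fronting: no change — [bodoguvu]

[bodoguvu]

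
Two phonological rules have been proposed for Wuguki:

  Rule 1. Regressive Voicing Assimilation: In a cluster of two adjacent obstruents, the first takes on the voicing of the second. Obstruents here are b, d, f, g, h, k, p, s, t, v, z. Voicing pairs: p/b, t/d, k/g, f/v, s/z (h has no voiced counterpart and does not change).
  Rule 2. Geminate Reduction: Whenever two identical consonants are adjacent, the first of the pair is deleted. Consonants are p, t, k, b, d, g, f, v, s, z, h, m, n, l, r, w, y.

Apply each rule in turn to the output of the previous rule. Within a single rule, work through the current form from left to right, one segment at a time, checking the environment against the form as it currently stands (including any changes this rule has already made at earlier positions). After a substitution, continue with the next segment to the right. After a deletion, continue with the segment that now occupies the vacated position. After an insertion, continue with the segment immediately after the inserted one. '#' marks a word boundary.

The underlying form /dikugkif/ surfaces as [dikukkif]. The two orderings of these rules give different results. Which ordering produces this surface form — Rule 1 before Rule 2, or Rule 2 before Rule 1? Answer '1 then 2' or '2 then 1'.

2 then 1

Order 1 then 2:
  1 Regressive Voicing Assimilation: [dikugkif] → [dikukkif]
  2 Geminate Reduction: [dikukkif] → [dikukif]
  result: [dikukif]
Order 2 then 1:
  2 Geminate Reduction: no change — [dikugkif]
  1 Regressive Voicing Assimilation: [dikugkif] → [dikukkif]
  result: [dikukkif]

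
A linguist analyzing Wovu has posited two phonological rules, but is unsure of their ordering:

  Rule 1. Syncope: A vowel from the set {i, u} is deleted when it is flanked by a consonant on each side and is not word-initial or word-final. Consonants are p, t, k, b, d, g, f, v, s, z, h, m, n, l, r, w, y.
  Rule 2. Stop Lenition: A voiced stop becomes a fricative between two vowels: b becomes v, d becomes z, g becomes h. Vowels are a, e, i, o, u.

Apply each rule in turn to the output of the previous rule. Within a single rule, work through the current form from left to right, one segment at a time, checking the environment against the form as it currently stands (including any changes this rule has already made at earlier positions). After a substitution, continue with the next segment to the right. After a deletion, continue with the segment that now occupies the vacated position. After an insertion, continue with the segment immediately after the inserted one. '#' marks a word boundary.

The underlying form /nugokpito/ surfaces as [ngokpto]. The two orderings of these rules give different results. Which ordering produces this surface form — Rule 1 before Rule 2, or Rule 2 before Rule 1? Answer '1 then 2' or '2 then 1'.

Order 1 then 2:
  1 Syncope: [nugokpito] → [ngokpto]
  2 Stop Lenition: no change — [ngokpto]
  result: [ngokpto]
Order 2 then 1:
  2 Stop Lenition: [nugokpito] → [nuhokpito]
  1 Syncope: [nuhokpito] → [nhokpto]
  result: [nhokpto]

1 then 2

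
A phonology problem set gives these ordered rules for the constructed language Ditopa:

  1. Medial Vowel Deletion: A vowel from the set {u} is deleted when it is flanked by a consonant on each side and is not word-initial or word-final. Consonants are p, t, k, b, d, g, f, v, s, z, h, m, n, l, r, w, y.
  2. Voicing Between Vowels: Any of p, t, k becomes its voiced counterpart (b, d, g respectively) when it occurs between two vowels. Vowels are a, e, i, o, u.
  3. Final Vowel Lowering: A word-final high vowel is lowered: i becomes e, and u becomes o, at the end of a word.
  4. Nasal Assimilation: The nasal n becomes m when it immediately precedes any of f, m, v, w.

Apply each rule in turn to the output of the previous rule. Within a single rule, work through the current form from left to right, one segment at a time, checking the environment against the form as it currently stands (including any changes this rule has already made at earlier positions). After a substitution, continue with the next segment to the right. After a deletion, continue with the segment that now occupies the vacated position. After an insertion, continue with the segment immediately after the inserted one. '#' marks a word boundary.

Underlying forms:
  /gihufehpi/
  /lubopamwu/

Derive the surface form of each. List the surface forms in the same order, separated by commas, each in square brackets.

/gihufehpi/:
  1 Medial Vowel Deletion: [gihufehpi] → [gihfehpi]
  2 Voicing Between Vowels: no change — [gihfehpi]
  3 Final Vowel Lowering: [gihfehpi] → [gihfehpe]
  4 Nasal Assimilation: no change — [gihfehpe]
/lubopamwu/:
  1 Medial Vowel Deletion: [lubopamwu] → [lbopamwu]
  2 Voicing Between Vowels: [lbopamwu] → [lbobamwu]
  3 Final Vowel Lowering: [lbobamwu] → [lbobamwo]
  4 Nasal Assimilation: no change — [lbobamwo]

[gihfehpe], [lbobamwo]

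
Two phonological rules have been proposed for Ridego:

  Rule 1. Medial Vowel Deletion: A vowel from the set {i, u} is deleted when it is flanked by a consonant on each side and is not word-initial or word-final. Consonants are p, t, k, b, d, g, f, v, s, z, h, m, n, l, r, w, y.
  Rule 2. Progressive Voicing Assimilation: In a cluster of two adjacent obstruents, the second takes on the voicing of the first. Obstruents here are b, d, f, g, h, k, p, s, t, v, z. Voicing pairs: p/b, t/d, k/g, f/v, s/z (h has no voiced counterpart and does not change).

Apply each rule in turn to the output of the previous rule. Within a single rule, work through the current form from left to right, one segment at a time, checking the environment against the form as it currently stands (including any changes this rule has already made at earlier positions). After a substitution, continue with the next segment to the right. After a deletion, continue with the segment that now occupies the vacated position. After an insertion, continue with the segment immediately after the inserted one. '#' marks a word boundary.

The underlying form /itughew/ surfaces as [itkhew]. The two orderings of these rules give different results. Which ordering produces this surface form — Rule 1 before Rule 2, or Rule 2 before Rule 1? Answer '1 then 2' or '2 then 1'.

1 then 2

Order 1 then 2:
  1 Medial Vowel Deletion: [itughew] → [itghew]
  2 Progressive Voicing Assimilation: [itghew] → [itkhew]
  result: [itkhew]
Order 2 then 1:
  2 Progressive Voicing Assimilation: no change — [itughew]
  1 Medial Vowel Deletion: [itughew] → [itghew]
  result: [itghew]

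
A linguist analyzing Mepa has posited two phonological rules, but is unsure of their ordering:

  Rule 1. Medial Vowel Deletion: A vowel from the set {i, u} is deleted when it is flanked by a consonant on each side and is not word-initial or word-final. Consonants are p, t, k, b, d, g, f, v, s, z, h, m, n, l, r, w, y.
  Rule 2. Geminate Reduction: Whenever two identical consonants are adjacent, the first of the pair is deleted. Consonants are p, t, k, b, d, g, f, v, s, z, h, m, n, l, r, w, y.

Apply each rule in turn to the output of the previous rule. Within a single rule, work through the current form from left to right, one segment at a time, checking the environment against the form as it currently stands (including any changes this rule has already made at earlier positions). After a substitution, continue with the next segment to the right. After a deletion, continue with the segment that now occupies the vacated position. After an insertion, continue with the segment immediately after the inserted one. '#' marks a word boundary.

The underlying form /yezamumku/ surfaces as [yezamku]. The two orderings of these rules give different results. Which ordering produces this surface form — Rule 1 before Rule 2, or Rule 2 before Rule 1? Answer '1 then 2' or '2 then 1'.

1 then 2

Order 1 then 2:
  1 Medial Vowel Deletion: [yezamumku] → [yezammku]
  2 Geminate Reduction: [yezammku] → [yezamku]
  result: [yezamku]
Order 2 then 1:
  2 Geminate Reduction: no change — [yezamumku]
  1 Medial Vowel Deletion: [yezamumku] → [yezammku]
  result: [yezammku]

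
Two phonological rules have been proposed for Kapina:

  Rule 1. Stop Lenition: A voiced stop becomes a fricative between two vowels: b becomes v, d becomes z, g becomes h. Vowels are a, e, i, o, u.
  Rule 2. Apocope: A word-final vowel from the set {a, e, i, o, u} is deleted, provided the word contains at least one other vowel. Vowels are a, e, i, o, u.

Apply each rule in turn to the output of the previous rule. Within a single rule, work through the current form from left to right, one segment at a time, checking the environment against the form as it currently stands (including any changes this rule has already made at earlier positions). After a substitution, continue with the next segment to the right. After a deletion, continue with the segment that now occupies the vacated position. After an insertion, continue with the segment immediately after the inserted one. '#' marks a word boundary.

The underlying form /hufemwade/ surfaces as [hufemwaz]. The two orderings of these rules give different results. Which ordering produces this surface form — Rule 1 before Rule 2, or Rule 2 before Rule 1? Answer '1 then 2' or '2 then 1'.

1 then 2

Order 1 then 2:
  1 Stop Lenition: [hufemwade] → [hufemwaze]
  2 Apocope: [hufemwaze] → [hufemwaz]
  result: [hufemwaz]
Order 2 then 1:
  2 Apocope: [hufemwade] → [hufemwad]
  1 Stop Lenition: no change — [hufemwad]
  result: [hufemwad]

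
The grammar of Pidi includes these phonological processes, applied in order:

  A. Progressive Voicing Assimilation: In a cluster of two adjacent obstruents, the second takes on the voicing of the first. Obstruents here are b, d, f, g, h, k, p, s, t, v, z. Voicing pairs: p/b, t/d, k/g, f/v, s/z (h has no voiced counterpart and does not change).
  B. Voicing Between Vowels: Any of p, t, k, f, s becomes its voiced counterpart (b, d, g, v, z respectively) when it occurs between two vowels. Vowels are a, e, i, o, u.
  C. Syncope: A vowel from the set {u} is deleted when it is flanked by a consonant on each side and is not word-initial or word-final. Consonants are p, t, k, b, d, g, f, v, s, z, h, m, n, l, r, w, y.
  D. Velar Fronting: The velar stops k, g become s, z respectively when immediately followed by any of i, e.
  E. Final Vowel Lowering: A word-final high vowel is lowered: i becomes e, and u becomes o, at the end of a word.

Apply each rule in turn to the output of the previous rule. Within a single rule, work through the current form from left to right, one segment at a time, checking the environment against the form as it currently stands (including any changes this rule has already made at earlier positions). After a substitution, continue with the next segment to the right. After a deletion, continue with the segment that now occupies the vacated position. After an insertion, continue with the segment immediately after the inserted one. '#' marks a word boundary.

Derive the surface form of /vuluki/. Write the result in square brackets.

[vlze]

A Progressive Voicing Assimilation: no change — [vuluki]
B Voicing Between Vowels: [vuluki] → [vulugi]
C Syncope: [vulugi] → [vlgi]
D Velar Fronting: [vlgi] → [vlzi]
E Final Vowel Lowering: [vlzi] → [vlze]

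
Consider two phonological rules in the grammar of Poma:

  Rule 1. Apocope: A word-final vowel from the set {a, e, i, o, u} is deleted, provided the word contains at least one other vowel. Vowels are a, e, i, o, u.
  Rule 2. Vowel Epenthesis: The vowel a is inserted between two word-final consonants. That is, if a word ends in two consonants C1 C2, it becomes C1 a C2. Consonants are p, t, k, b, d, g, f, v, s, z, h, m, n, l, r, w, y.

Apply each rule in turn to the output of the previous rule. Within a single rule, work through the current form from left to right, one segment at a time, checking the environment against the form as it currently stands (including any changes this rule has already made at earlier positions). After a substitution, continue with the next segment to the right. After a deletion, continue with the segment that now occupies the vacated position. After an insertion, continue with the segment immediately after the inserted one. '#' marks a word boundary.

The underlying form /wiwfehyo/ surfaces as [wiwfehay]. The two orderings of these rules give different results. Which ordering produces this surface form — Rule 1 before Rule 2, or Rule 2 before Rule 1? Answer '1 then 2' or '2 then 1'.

Order 1 then 2:
  1 Apocope: [wiwfehyo] → [wiwfehy]
  2 Vowel Epenthesis: [wiwfehy] → [wiwfehay]
  result: [wiwfehay]
Order 2 then 1:
  2 Vowel Epenthesis: no change — [wiwfehyo]
  1 Apocope: [wiwfehyo] → [wiwfehy]
  result: [wiwfehy]

1 then 2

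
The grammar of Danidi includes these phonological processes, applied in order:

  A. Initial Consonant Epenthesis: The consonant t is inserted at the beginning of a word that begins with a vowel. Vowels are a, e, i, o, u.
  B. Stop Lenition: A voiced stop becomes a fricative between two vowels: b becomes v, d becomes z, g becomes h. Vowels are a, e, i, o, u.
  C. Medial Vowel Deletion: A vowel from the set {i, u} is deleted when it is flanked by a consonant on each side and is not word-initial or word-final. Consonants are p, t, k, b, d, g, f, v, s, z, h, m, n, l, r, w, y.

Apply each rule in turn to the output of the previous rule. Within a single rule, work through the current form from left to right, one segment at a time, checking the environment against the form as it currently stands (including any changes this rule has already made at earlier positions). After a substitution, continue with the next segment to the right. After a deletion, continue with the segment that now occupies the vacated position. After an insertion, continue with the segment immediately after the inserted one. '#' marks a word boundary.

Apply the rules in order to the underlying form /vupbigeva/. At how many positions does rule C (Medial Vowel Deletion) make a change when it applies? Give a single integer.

2

A Initial Consonant Epenthesis: no change — [vupbigeva]
B Stop Lenition: [vupbigeva] → [vupbiheva]
C Medial Vowel Deletion: [vupbiheva] → [vpbheva]
Rule C changed 2 position(s).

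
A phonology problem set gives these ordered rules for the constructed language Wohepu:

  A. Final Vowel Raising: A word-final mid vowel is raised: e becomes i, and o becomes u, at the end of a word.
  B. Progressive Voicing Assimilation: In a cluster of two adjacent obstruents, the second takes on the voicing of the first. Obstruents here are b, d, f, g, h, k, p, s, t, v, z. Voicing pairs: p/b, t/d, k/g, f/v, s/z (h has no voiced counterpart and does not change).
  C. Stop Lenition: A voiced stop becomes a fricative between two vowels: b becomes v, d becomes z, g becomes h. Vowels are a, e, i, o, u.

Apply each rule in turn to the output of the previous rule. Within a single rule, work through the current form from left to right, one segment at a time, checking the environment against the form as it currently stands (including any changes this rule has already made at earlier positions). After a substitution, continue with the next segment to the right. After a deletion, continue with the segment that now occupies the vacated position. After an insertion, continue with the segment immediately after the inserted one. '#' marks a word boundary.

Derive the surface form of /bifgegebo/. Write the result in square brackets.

[bifkehevu]

A Final Vowel Raising: [bifgegebo] → [bifgegebu]
B Progressive Voicing Assimilation: [bifgegebu] → [bifkegebu]
C Stop Lenition: [bifkegebu] → [bifkehevu]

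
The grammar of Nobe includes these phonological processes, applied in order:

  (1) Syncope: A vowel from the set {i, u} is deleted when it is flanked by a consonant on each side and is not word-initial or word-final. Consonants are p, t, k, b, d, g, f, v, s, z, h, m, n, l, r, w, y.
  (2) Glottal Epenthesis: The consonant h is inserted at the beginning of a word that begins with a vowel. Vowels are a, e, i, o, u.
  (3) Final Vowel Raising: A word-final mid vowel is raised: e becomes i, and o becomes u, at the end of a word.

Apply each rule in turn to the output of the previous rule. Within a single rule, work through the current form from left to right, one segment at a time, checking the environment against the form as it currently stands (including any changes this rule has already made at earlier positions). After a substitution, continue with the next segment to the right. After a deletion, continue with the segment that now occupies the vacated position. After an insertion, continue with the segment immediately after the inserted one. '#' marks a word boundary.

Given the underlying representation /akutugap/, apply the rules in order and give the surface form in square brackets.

[haktgap]

(1) Syncope: [akutugap] → [aktgap]
(2) Glottal Epenthesis: [aktgap] → [haktgap]
(3) Final Vowel Raising: no change — [haktgap]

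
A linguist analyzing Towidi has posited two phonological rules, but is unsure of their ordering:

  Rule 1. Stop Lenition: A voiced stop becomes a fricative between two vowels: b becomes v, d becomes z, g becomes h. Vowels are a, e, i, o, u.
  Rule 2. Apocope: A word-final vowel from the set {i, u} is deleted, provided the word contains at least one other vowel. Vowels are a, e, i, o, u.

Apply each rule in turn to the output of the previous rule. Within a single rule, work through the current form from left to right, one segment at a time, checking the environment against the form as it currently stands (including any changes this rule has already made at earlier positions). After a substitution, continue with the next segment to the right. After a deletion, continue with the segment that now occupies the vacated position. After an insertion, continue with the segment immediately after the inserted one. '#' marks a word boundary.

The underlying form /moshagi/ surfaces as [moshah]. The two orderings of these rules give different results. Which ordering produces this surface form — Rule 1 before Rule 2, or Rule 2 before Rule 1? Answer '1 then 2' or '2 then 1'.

Order 1 then 2:
  1 Stop Lenition: [moshagi] → [moshahi]
  2 Apocope: [moshahi] → [moshah]
  result: [moshah]
Order 2 then 1:
  2 Apocope: [moshagi] → [moshag]
  1 Stop Lenition: no change — [moshag]
  result: [moshag]

1 then 2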